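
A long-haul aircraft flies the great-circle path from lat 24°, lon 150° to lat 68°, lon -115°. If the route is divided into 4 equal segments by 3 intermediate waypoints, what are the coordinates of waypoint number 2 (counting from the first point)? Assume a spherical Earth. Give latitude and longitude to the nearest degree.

Convert each endpoint to a unit vector on the sphere (x = cos φ cos λ, y = cos φ sin λ, z = sin φ).
The central angle between the endpoints is δ = arccos(p₁·p₂) ≈ 1.216 rad (69.7°).
Interpolate at f = 2/4 with slerp weights a = sin((1−f)δ)/sin δ ≈ 0.609, b = sin(fδ)/sin δ ≈ 0.609.
p = a·p₁ + b·p₂ ≈ (-0.578, 0.071, 0.813); φ = arcsin(p_z) ≈ 54.35°, λ = atan2(p_y, p_x) ≈ 172.96°.

≈ lat 54°, lon 173°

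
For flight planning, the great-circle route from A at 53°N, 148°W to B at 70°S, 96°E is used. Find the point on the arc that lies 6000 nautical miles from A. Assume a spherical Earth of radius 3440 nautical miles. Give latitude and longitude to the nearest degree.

Convert each endpoint to a unit vector on the sphere (x = cos φ cos λ, y = cos φ sin λ, z = sin φ).
The central angle between the endpoints is δ = arccos(p₁·p₂) ≈ 2.569 rad (147.2°). The total great-circle distance is δ·R ≈ 2.569 × 3440 ≈ 8839 nmi, so the target fraction is f = 6000/8839 ≈ 0.679.
Interpolate at f ≈ 0.679 with slerp weights a = sin((1−f)δ)/sin δ ≈ 1.357, b = sin(fδ)/sin δ ≈ 1.819.
p = a·p₁ + b·p₂ ≈ (-0.757, 0.186, -0.626); φ = arcsin(p_z) ≈ -38.74°, λ = atan2(p_y, p_x) ≈ 166.20°.

≈ 39°S, 166°E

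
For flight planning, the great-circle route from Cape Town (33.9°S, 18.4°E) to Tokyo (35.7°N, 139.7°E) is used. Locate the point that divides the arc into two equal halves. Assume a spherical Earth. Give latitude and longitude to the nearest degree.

Write both endpoints as unit vectors p₁, p₂ with components (cos φ cos λ, cos φ sin λ, sin φ).
The central angle between the endpoints is δ = arccos(p₁·p₂) ≈ 2.313 rad (132.5°).
Interpolate at f = 1/2 with slerp weights a = sin((1−f)δ)/sin δ ≈ 1.242, b = sin(fδ)/sin δ ≈ 1.242.
p = a·p₁ + b·p₂ ≈ (0.209, 0.977, 0.032); φ = arcsin(p_z) ≈ 1.84°, λ = atan2(p_y, p_x) ≈ 77.94°.

≈ (2°N, 78°E)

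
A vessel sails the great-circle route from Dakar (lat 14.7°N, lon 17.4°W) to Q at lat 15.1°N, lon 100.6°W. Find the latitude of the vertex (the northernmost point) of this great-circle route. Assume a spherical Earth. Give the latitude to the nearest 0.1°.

The great circle lies in the plane with unit normal n̂ = (p₁ × p₂)/|p₁ × p₂|.
Here n̂_z ≈ -0.942; the vertex latitude is φ_max = arccos|n̂_z| ≈ 19.6°.
Check via Clairaut: cos φ_max = |cos φ₁| · sin C = cos(14.7°)·sin(76.9°) ≈ 0.942, again giving ≈ 19.6°.

≈ 19.6°N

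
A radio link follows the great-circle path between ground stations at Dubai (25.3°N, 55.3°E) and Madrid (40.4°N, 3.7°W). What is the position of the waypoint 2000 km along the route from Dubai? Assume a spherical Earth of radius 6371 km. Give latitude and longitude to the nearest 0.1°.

≈ 33.9°N, 37.1°E

The haversine formula gives a central angle δ ≈ 0.887 rad (50.8°) between the endpoints. The total great-circle distance is δ·R ≈ 0.887 × 6371 ≈ 5652 km, so the target fraction is f = 2000/5652 ≈ 0.354.
Interpolate at f ≈ 0.354 with slerp weights a = sin((1−f)δ)/sin δ ≈ 0.700, b = sin(fδ)/sin δ ≈ 0.398.
p = a·p₁ + b·p₂ ≈ (0.663, 0.500, 0.557); φ = arcsin(p_z) ≈ 33.86°, λ = atan2(p_y, p_x) ≈ 37.06°.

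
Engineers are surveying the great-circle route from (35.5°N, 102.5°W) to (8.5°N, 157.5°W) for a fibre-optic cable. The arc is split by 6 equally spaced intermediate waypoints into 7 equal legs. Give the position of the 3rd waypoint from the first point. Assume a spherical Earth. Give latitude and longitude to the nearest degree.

The haversine formula gives a central angle δ ≈ 0.991 rad (56.8°) between the endpoints.
Interpolate at f = 3/7 with slerp weights a = sin((1−f)δ)/sin δ ≈ 0.641, b = sin(fδ)/sin δ ≈ 0.493.
p = a·p₁ + b·p₂ ≈ (-0.563, -0.696, 0.445); φ = arcsin(p_z) ≈ 26.44°, λ = atan2(p_y, p_x) ≈ -128.97°.

≈ (26°N, 129°W)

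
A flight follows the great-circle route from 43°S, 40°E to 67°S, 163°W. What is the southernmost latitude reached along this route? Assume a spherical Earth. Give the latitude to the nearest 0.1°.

≈ 83.1°S

The great circle lies in the plane with unit normal n̂ = (p₁ × p₂)/|p₁ × p₂|.
Here n̂_z ≈ +0.120; the vertex latitude is φ_max = arccos|n̂_z| ≈ 83.1°.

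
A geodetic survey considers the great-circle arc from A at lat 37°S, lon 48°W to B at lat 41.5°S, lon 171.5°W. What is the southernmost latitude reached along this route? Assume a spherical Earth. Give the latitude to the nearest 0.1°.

≈ 60.0°S

The great circle lies in the plane with unit normal n̂ = (p₁ × p₂)/|p₁ × p₂|.
Here n̂_z ≈ -0.500; the vertex latitude is φ_max = arccos|n̂_z| ≈ 60.0°.
Check via Clairaut: cos φ_max = |cos φ₁| · sin C = cos(37.0°)·sin(141.2°) ≈ 0.500, again giving ≈ 60.0°.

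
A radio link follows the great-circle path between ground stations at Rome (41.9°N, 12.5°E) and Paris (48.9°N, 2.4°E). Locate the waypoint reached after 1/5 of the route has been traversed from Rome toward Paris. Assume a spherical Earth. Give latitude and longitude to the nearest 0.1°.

≈ 43.4°N, 10.7°E

The haversine formula gives a central angle δ ≈ 0.174 rad (9.9°) between the endpoints.
Interpolate at f = 1/5 with slerp weights a = sin((1−f)δ)/sin δ ≈ 0.801, b = sin(fδ)/sin δ ≈ 0.201.
p = a·p₁ + b·p₂ ≈ (0.714, 0.135, 0.687); φ = arcsin(p_z) ≈ 43.37°, λ = atan2(p_y, p_x) ≈ 10.67°.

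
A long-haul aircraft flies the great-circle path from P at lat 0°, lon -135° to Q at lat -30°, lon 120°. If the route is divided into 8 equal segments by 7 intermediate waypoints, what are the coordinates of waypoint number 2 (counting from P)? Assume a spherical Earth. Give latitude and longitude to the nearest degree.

≈ lat -13°, lon -157°

Convert each endpoint to a unit vector on the sphere (x = cos φ cos λ, y = cos φ sin λ, z = sin φ).
The central angle between the endpoints is δ = arccos(p₁·p₂) ≈ 1.797 rad (103.0°).
Interpolate at f = 2/8 with slerp weights a = sin((1−f)δ)/sin δ ≈ 1.001, b = sin(fδ)/sin δ ≈ 0.446.
p = a·p₁ + b·p₂ ≈ (-0.901, -0.373, -0.223); φ = arcsin(p_z) ≈ -12.87°, λ = atan2(p_y, p_x) ≈ -157.48°.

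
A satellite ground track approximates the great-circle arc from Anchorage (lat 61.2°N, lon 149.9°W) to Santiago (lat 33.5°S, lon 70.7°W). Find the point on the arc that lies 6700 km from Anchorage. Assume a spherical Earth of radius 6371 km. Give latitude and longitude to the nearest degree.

The haversine formula gives a central angle δ ≈ 1.991 rad (114.1°) between the endpoints. The total great-circle distance is δ·R ≈ 1.991 × 6371 ≈ 12688 km, so the target fraction is f = 6700/12688 ≈ 0.528.
Interpolate at f ≈ 0.528 with slerp weights a = sin((1−f)δ)/sin δ ≈ 0.885, b = sin(fδ)/sin δ ≈ 0.951.
p = a·p₁ + b·p₂ ≈ (-0.107, -0.962, 0.250); φ = arcsin(p_z) ≈ 14.49°, λ = atan2(p_y, p_x) ≈ -96.32°.

≈ lat 14°N, lon 96°W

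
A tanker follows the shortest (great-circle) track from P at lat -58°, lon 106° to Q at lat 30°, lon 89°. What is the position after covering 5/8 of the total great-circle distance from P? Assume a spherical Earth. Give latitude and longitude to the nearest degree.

Write both endpoints as unit vectors p₁, p₂ with components (cos φ cos λ, cos φ sin λ, sin φ).
The central angle between the endpoints is δ = arccos(p₁·p₂) ≈ 1.556 rad (89.1°).
Interpolate at f = 5/8 with slerp weights a = sin((1−f)δ)/sin δ ≈ 0.551, b = sin(fδ)/sin δ ≈ 0.826.
p = a·p₁ + b·p₂ ≈ (-0.068, 0.996, -0.054); φ = arcsin(p_z) ≈ -3.10°, λ = atan2(p_y, p_x) ≈ 93.90°.

≈ lat -3°, lon 94°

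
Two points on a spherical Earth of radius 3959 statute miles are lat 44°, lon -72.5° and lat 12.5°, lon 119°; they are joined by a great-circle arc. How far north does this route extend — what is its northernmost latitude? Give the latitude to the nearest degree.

≈ 80°

The great circle lies in the plane with unit normal n̂ = (p₁ × p₂)/|p₁ × p₂|.
Here n̂_z ≈ -0.166; the vertex latitude is φ_max = arccos|n̂_z| ≈ 80.4°.
Check via Clairaut: cos φ_max = |cos φ₁| · sin C = cos(44.0°)·sin(13.3°) ≈ 0.166, again giving ≈ 80.4°.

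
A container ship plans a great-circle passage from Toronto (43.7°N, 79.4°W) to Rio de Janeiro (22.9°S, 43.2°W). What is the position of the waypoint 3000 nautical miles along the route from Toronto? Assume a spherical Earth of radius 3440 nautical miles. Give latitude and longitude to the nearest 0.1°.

From cos δ = sin φ₁ sin φ₂ + cos φ₁ cos φ₂ cos Δλ, the central angle is δ ≈ 1.299 rad (74.4°). The total great-circle distance is δ·R ≈ 1.299 × 3440 ≈ 4468 nmi, so the target fraction is f = 3000/4468 ≈ 0.671.
Interpolate at f ≈ 0.671 with slerp weights a = sin((1−f)δ)/sin δ ≈ 0.430, b = sin(fδ)/sin δ ≈ 0.795.
p = a·p₁ + b·p₂ ≈ (0.591, -0.807, -0.012); φ = arcsin(p_z) ≈ -0.71°, λ = atan2(p_y, p_x) ≈ -53.77°.

≈ 0.7°S, 53.8°W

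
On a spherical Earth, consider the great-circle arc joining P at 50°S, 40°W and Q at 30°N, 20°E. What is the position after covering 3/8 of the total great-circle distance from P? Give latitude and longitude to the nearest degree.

≈ 22°S, 11°W

Convert each endpoint to a unit vector on the sphere (x = cos φ cos λ, y = cos φ sin λ, z = sin φ).
The central angle between the endpoints is δ = arccos(p₁·p₂) ≈ 1.676 rad (96.0°).
Interpolate at f = 3/8 with slerp weights a = sin((1−f)δ)/sin δ ≈ 0.871, b = sin(fδ)/sin δ ≈ 0.591.
p = a·p₁ + b·p₂ ≈ (0.910, -0.185, -0.372); φ = arcsin(p_z) ≈ -21.81°, λ = atan2(p_y, p_x) ≈ -11.48°.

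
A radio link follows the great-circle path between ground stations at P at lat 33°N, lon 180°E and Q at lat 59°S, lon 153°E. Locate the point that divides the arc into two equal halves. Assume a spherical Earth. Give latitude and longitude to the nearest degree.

≈ lat 13°S, lon 170°E

The haversine formula gives a central angle δ ≈ 1.653 rad (94.7°) between the endpoints.
Interpolate at f = 1/2 with slerp weights a = sin((1−f)δ)/sin δ ≈ 0.738, b = sin(fδ)/sin δ ≈ 0.738.
p = a·p₁ + b·p₂ ≈ (-0.958, 0.173, -0.231); φ = arcsin(p_z) ≈ -13.34°, λ = atan2(p_y, p_x) ≈ 169.78°.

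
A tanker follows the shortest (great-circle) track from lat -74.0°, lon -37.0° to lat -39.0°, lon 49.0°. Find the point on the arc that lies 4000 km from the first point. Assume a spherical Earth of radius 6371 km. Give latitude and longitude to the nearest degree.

Convert each endpoint to a unit vector on the sphere (x = cos φ cos λ, y = cos φ sin λ, z = sin φ).
The central angle between the endpoints is δ = arccos(p₁·p₂) ≈ 0.902 rad (51.7°). The total great-circle distance is δ·R ≈ 0.902 × 6371 ≈ 5748 km, so the target fraction is f = 4000/5748 ≈ 0.696.
Interpolate at f ≈ 0.696 with slerp weights a = sin((1−f)δ)/sin δ ≈ 0.345, b = sin(fδ)/sin δ ≈ 0.749.
p = a·p₁ + b·p₂ ≈ (0.458, 0.382, -0.803); φ = arcsin(p_z) ≈ -53.42°, λ = atan2(p_y, p_x) ≈ 39.83°.

≈ lat -53°, lon 40°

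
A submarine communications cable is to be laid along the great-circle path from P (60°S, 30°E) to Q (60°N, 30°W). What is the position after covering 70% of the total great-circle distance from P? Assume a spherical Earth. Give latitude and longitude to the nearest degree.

≈ (25°N, 8°W)

Write both endpoints as unit vectors p₁, p₂ with components (cos φ cos λ, cos φ sin λ, sin φ).
The central angle between the endpoints is δ = arccos(p₁·p₂) ≈ 2.246 rad (128.7°).
Interpolate at f = 0.70 with slerp weights a = sin((1−f)δ)/sin δ ≈ 0.799, b = sin(fδ)/sin δ ≈ 1.281.
p = a·p₁ + b·p₂ ≈ (0.901, -0.120, 0.417); φ = arcsin(p_z) ≈ 24.66°, λ = atan2(p_y, p_x) ≈ -7.62°.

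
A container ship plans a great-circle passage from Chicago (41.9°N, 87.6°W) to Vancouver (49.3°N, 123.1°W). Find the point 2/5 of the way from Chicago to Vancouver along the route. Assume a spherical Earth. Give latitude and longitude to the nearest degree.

≈ 46°N, 101°W

From cos δ = sin φ₁ sin φ₂ + cos φ₁ cos φ₂ cos Δλ, the central angle is δ ≈ 0.448 rad (25.7°).
Interpolate at f = 2/5 with slerp weights a = sin((1−f)δ)/sin δ ≈ 0.613, b = sin(fδ)/sin δ ≈ 0.411.
p = a·p₁ + b·p₂ ≈ (-0.127, -0.681, 0.721); φ = arcsin(p_z) ≈ 46.17°, λ = atan2(p_y, p_x) ≈ -100.60°.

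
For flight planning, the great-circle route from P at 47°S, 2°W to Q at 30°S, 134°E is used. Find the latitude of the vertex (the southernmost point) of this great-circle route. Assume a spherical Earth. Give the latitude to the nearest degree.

≈ 66°S

The great circle lies in the plane with unit normal n̂ = (p₁ × p₂)/|p₁ × p₂|.
Here n̂_z ≈ +0.411; the vertex latitude is φ_max = arccos|n̂_z| ≈ 65.7°.
Check via Clairaut: cos φ_max = |cos φ₁| · sin C = cos(47.0°)·sin(142.9°) ≈ 0.411, again giving ≈ 65.7°.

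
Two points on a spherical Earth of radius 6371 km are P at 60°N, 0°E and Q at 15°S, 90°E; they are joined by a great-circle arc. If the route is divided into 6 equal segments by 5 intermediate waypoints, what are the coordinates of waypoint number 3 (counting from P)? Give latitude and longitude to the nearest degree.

The haversine formula gives a central angle δ ≈ 1.797 rad (103.0°) between the endpoints.
Interpolate at f = 3/6 with slerp weights a = sin((1−f)δ)/sin δ ≈ 0.803, b = sin(fδ)/sin δ ≈ 0.803.
p = a·p₁ + b·p₂ ≈ (0.401, 0.775, 0.487); φ = arcsin(p_z) ≈ 29.17°, λ = atan2(p_y, p_x) ≈ 62.63°.

≈ 29°N, 63°E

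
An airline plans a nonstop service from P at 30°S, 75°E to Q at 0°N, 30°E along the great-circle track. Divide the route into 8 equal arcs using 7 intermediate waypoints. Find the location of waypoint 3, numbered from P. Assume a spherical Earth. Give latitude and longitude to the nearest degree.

Convert each endpoint to a unit vector on the sphere (x = cos φ cos λ, y = cos φ sin λ, z = sin φ).
The central angle between the endpoints is δ = arccos(p₁·p₂) ≈ 0.912 rad (52.2°).
Interpolate at f = 3/8 with slerp weights a = sin((1−f)δ)/sin δ ≈ 0.682, b = sin(fδ)/sin δ ≈ 0.424.
p = a·p₁ + b·p₂ ≈ (0.520, 0.783, -0.341); φ = arcsin(p_z) ≈ -19.95°, λ = atan2(p_y, p_x) ≈ 56.40°.

≈ 20°S, 56°E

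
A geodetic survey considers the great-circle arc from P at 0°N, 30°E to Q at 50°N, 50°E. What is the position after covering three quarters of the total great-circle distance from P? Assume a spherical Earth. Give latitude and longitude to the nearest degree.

≈ 38°N, 43°E

Write both endpoints as unit vectors p₁, p₂ with components (cos φ cos λ, cos φ sin λ, sin φ).
The central angle between the endpoints is δ = arccos(p₁·p₂) ≈ 0.922 rad (52.8°).
Interpolate at f = 3/4 with slerp weights a = sin((1−f)δ)/sin δ ≈ 0.287, b = sin(fδ)/sin δ ≈ 0.800.
p = a·p₁ + b·p₂ ≈ (0.579, 0.537, 0.613); φ = arcsin(p_z) ≈ 37.81°, λ = atan2(p_y, p_x) ≈ 42.87°.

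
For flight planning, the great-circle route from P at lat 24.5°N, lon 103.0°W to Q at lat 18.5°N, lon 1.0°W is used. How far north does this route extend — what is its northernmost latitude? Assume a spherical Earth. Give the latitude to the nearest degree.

≈ 32°N

The great circle lies in the plane with unit normal n̂ = (p₁ × p₂)/|p₁ × p₂|.
Here n̂_z ≈ +0.845; the vertex latitude is φ_max = arccos|n̂_z| ≈ 32.3°.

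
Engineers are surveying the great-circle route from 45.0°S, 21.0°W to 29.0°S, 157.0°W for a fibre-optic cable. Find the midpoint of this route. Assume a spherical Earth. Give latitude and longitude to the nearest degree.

Write both endpoints as unit vectors p₁, p₂ with components (cos φ cos λ, cos φ sin λ, sin φ).
The central angle between the endpoints is δ = arccos(p₁·p₂) ≈ 1.673 rad (95.9°).
Interpolate at f = 1/2 with slerp weights a = sin((1−f)δ)/sin δ ≈ 0.746, b = sin(fδ)/sin δ ≈ 0.746.
p = a·p₁ + b·p₂ ≈ (-0.108, -0.444, -0.889); φ = arcsin(p_z) ≈ -62.80°, λ = atan2(p_y, p_x) ≈ -103.69°.

≈ 63°S, 104°W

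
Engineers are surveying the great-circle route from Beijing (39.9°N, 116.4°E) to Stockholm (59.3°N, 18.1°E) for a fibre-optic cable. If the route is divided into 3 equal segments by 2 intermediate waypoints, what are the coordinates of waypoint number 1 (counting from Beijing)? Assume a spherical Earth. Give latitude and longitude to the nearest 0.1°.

The haversine formula gives a central angle δ ≈ 1.053 rad (60.3°) between the endpoints.
Interpolate at f = 1/3 with slerp weights a = sin((1−f)δ)/sin δ ≈ 0.743, b = sin(fδ)/sin δ ≈ 0.396.
p = a·p₁ + b·p₂ ≈ (-0.061, 0.573, 0.817); φ = arcsin(p_z) ≈ 54.78°, λ = atan2(p_y, p_x) ≈ 96.12°.

≈ 54.8°N, 96.1°E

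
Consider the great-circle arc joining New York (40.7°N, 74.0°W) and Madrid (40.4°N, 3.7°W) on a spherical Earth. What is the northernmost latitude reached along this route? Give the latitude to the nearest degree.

The great circle lies in the plane with unit normal n̂ = (p₁ × p₂)/|p₁ × p₂|.
Here n̂_z ≈ +0.691; the vertex latitude is φ_max = arccos|n̂_z| ≈ 46.3°.

≈ 46°N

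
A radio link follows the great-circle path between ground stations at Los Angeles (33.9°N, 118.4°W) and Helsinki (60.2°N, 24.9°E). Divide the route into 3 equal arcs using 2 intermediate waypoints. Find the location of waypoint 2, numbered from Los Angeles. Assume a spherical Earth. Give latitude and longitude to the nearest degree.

≈ 76°N, 41°W

Convert each endpoint to a unit vector on the sphere (x = cos φ cos λ, y = cos φ sin λ, z = sin φ).
The central angle between the endpoints is δ = arccos(p₁·p₂) ≈ 1.417 rad (81.2°).
Interpolate at f = 2/3 with slerp weights a = sin((1−f)δ)/sin δ ≈ 0.460, b = sin(fδ)/sin δ ≈ 0.820.
p = a·p₁ + b·p₂ ≈ (0.188, -0.165, 0.968); φ = arcsin(p_z) ≈ 75.54°, λ = atan2(p_y, p_x) ≈ -41.22°.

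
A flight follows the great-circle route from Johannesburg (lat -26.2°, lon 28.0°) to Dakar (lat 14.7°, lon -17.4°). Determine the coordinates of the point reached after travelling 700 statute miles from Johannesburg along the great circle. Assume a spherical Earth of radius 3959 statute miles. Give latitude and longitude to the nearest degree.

≈ lat -20°, lon 19°

Convert each endpoint to a unit vector on the sphere (x = cos φ cos λ, y = cos φ sin λ, z = sin φ).
The central angle between the endpoints is δ = arccos(p₁·p₂) ≈ 1.050 rad (60.2°). The total great-circle distance is δ·R ≈ 1.050 × 3959 ≈ 4158 mi, so the target fraction is f = 700/4158 ≈ 0.168.
Interpolate at f ≈ 0.168 with slerp weights a = sin((1−f)δ)/sin δ ≈ 0.884, b = sin(fδ)/sin δ ≈ 0.203.
p = a·p₁ + b·p₂ ≈ (0.887, 0.314, -0.339); φ = arcsin(p_z) ≈ -19.79°, λ = atan2(p_y, p_x) ≈ 19.47°.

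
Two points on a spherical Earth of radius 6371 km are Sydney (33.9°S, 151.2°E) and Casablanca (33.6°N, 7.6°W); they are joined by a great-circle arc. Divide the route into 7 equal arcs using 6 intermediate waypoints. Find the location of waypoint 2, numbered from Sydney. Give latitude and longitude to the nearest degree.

≈ (19°S, 101°E)

Write both endpoints as unit vectors p₁, p₂ with components (cos φ cos λ, cos φ sin λ, sin φ).
The central angle between the endpoints is δ = arccos(p₁·p₂) ≈ 2.834 rad (162.4°).
Interpolate at f = 2/7 with slerp weights a = sin((1−f)δ)/sin δ ≈ 2.973, b = sin(fδ)/sin δ ≈ 2.395.
p = a·p₁ + b·p₂ ≈ (-0.185, 0.925, -0.333); φ = arcsin(p_z) ≈ -19.42°, λ = atan2(p_y, p_x) ≈ 101.29°.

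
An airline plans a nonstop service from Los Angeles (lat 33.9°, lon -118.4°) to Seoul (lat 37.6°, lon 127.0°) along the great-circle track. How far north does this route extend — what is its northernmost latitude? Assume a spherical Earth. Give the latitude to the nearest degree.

The great circle lies in the plane with unit normal n̂ = (p₁ × p₂)/|p₁ × p₂|.
Here n̂_z ≈ -0.599; the vertex latitude is φ_max = arccos|n̂_z| ≈ 53.2°.

≈ 53°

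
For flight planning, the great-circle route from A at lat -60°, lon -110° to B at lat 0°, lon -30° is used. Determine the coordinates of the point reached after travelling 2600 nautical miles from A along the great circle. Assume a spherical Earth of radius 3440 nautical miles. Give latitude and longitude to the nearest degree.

Write both endpoints as unit vectors p₁, p₂ with components (cos φ cos λ, cos φ sin λ, sin φ).
The central angle between the endpoints is δ = arccos(p₁·p₂) ≈ 1.484 rad (85.0°). The total great-circle distance is δ·R ≈ 1.484 × 3440 ≈ 5104 nmi, so the target fraction is f = 2600/5104 ≈ 0.509.
Interpolate at f ≈ 0.509 with slerp weights a = sin((1−f)δ)/sin δ ≈ 0.668, b = sin(fδ)/sin δ ≈ 0.688.
p = a·p₁ + b·p₂ ≈ (0.482, -0.658, -0.578); φ = arcsin(p_z) ≈ -35.34°, λ = atan2(p_y, p_x) ≈ -53.78°.

≈ lat -35°, lon -54°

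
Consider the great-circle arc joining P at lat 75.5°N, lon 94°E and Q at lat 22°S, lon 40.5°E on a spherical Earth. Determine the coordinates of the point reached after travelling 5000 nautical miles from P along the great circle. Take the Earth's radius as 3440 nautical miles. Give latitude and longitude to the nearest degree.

≈ lat 3°S, lon 44°E

Write both endpoints as unit vectors p₁, p₂ with components (cos φ cos λ, cos φ sin λ, sin φ).
The central angle between the endpoints is δ = arccos(p₁·p₂) ≈ 1.797 rad (103.0°). The total great-circle distance is δ·R ≈ 1.797 × 3440 ≈ 6183 nmi, so the target fraction is f = 5000/6183 ≈ 0.809.
Interpolate at f ≈ 0.809 with slerp weights a = sin((1−f)δ)/sin δ ≈ 0.346, b = sin(fδ)/sin δ ≈ 1.019.
p = a·p₁ + b·p₂ ≈ (0.713, 0.700, -0.047); φ = arcsin(p_z) ≈ -2.69°, λ = atan2(p_y, p_x) ≈ 44.50°.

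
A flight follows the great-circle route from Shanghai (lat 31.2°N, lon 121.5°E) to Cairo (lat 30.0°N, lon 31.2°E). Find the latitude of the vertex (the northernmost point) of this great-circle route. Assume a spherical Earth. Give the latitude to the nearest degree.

The great circle lies in the plane with unit normal n̂ = (p₁ × p₂)/|p₁ × p₂|.
Here n̂_z ≈ -0.766; the vertex latitude is φ_max = arccos|n̂_z| ≈ 40.0°.
Check via Clairaut: cos φ_max = |cos φ₁| · sin C = cos(31.2°)·sin(63.6°) ≈ 0.766, again giving ≈ 40.0°.

≈ 40°N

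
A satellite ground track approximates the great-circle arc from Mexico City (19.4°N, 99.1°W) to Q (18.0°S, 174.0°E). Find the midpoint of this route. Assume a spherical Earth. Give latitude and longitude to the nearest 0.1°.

Write both endpoints as unit vectors p₁, p₂ with components (cos φ cos λ, cos φ sin λ, sin φ).
The central angle between the endpoints is δ = arccos(p₁·p₂) ≈ 1.625 rad (93.1°).
Interpolate at f = 1/2 with slerp weights a = sin((1−f)δ)/sin δ ≈ 0.727, b = sin(fδ)/sin δ ≈ 0.727.
p = a·p₁ + b·p₂ ≈ (-0.796, -0.605, 0.017); φ = arcsin(p_z) ≈ 0.96°, λ = atan2(p_y, p_x) ≈ -142.77°.

≈ (1.0°N, 142.8°W)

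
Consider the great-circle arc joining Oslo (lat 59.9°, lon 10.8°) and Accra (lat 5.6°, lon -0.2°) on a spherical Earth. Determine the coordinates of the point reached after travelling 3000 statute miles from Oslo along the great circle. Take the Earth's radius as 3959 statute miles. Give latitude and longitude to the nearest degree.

Convert each endpoint to a unit vector on the sphere (x = cos φ cos λ, y = cos φ sin λ, z = sin φ).
The central angle between the endpoints is δ = arccos(p₁·p₂) ≈ 0.959 rad (54.9°). The total great-circle distance is δ·R ≈ 0.959 × 3959 ≈ 3797 mi, so the target fraction is f = 3000/3797 ≈ 0.790.
Interpolate at f ≈ 0.790 with slerp weights a = sin((1−f)δ)/sin δ ≈ 0.244, b = sin(fδ)/sin δ ≈ 0.840.
p = a·p₁ + b·p₂ ≈ (0.956, 0.020, 0.293); φ = arcsin(p_z) ≈ 17.05°, λ = atan2(p_y, p_x) ≈ 1.20°.

≈ lat 17°, lon 1°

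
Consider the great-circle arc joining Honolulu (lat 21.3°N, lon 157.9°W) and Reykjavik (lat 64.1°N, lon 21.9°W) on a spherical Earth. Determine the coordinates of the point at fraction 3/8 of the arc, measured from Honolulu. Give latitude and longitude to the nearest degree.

≈ lat 52°N, lon 142°W

Write both endpoints as unit vectors p₁, p₂ with components (cos φ cos λ, cos φ sin λ, sin φ).
The central angle between the endpoints is δ = arccos(p₁·p₂) ≈ 1.537 rad (88.1°).
Interpolate at f = 3/8 with slerp weights a = sin((1−f)δ)/sin δ ≈ 0.820, b = sin(fδ)/sin δ ≈ 0.545.
p = a·p₁ + b·p₂ ≈ (-0.487, -0.376, 0.788); φ = arcsin(p_z) ≈ 52.03°, λ = atan2(p_y, p_x) ≈ -142.30°.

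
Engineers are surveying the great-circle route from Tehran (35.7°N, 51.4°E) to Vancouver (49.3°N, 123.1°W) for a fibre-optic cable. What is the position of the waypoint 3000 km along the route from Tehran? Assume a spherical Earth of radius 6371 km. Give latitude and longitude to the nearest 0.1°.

≈ (62.6°N, 47.9°E)

Convert each endpoint to a unit vector on the sphere (x = cos φ cos λ, y = cos φ sin λ, z = sin φ).
The central angle between the endpoints is δ = arccos(p₁·p₂) ≈ 1.656 rad (94.9°). The total great-circle distance is δ·R ≈ 1.656 × 6371 ≈ 10548 km, so the target fraction is f = 3000/10548 ≈ 0.284.
Interpolate at f ≈ 0.284 with slerp weights a = sin((1−f)δ)/sin δ ≈ 0.930, b = sin(fδ)/sin δ ≈ 0.455.
p = a·p₁ + b·p₂ ≈ (0.309, 0.341, 0.888); φ = arcsin(p_z) ≈ 62.59°, λ = atan2(p_y, p_x) ≈ 47.86°.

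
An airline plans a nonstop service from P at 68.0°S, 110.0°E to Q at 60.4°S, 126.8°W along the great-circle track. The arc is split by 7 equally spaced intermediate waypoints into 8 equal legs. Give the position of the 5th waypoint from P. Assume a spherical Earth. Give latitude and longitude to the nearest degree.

≈ 74°S, 155°W

Write both endpoints as unit vectors p₁, p₂ with components (cos φ cos λ, cos φ sin λ, sin φ).
The central angle between the endpoints is δ = arccos(p₁·p₂) ≈ 0.789 rad (45.2°).
Interpolate at f = 5/8 with slerp weights a = sin((1−f)δ)/sin δ ≈ 0.411, b = sin(fδ)/sin δ ≈ 0.667.
p = a·p₁ + b·p₂ ≈ (-0.250, -0.119, -0.961); φ = arcsin(p_z) ≈ -73.92°, λ = atan2(p_y, p_x) ≈ -154.51°.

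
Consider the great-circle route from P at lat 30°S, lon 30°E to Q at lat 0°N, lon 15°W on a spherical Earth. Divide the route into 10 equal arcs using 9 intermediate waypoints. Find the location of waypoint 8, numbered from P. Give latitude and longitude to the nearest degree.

≈ lat 7°S, lon 7°W

From cos δ = sin φ₁ sin φ₂ + cos φ₁ cos φ₂ cos Δλ, the central angle is δ ≈ 0.912 rad (52.2°).
Interpolate at f = 8/10 with slerp weights a = sin((1−f)δ)/sin δ ≈ 0.229, b = sin(fδ)/sin δ ≈ 0.843.
p = a·p₁ + b·p₂ ≈ (0.986, -0.119, -0.115); φ = arcsin(p_z) ≈ -6.59°, λ = atan2(p_y, p_x) ≈ -6.87°.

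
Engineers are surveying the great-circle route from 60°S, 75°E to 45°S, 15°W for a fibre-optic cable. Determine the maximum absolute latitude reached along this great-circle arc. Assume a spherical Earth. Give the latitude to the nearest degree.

The great circle lies in the plane with unit normal n̂ = (p₁ × p₂)/|p₁ × p₂|.
Here n̂_z ≈ -0.447; the vertex latitude is φ_max = arccos|n̂_z| ≈ 63.4°.
Check via Clairaut: cos φ_max = |cos φ₁| · sin C = cos(60.0°)·sin(116.6°) ≈ 0.447, again giving ≈ 63.4°.

≈ 63°S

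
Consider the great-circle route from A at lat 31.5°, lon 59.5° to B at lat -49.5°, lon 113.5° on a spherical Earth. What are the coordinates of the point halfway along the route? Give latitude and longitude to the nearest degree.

≈ lat -10°, lon 83°

The haversine formula gives a central angle δ ≈ 1.643 rad (94.1°) between the endpoints.
Interpolate at f = 1/2 with slerp weights a = sin((1−f)δ)/sin δ ≈ 0.734, b = sin(fδ)/sin δ ≈ 0.734.
p = a·p₁ + b·p₂ ≈ (0.128, 0.976, -0.175); φ = arcsin(p_z) ≈ -10.06°, λ = atan2(p_y, p_x) ≈ 82.56°.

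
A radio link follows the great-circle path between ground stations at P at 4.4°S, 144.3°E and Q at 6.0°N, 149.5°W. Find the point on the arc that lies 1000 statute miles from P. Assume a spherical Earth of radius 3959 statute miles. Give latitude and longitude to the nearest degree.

Convert each endpoint to a unit vector on the sphere (x = cos φ cos λ, y = cos φ sin λ, z = sin φ).
The central angle between the endpoints is δ = arccos(p₁·p₂) ≈ 1.168 rad (66.9°). The total great-circle distance is δ·R ≈ 1.168 × 3959 ≈ 4624 mi, so the target fraction is f = 1000/4624 ≈ 0.216.
Interpolate at f ≈ 0.216 with slerp weights a = sin((1−f)δ)/sin δ ≈ 0.862, b = sin(fδ)/sin δ ≈ 0.272.
p = a·p₁ + b·p₂ ≈ (-0.931, 0.364, -0.038); φ = arcsin(p_z) ≈ -2.16°, λ = atan2(p_y, p_x) ≈ 158.62°.

≈ 2°S, 159°E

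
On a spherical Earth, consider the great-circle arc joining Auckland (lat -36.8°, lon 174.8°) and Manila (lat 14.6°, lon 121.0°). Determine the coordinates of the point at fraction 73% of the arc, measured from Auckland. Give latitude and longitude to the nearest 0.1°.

Convert each endpoint to a unit vector on the sphere (x = cos φ cos λ, y = cos φ sin λ, z = sin φ).
The central angle between the endpoints is δ = arccos(p₁·p₂) ≈ 1.259 rad (72.1°).
Interpolate at f = 0.73 with slerp weights a = sin((1−f)δ)/sin δ ≈ 0.350, b = sin(fδ)/sin δ ≈ 0.835.
p = a·p₁ + b·p₂ ≈ (-0.696, 0.718, 0.001); φ = arcsin(p_z) ≈ 0.04°, λ = atan2(p_y, p_x) ≈ 134.08°.

≈ lat 0.0°, lon 134.1°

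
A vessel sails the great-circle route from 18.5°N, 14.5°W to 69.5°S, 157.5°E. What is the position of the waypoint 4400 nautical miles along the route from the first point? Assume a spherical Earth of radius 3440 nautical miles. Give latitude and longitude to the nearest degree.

Convert each endpoint to a unit vector on the sphere (x = cos φ cos λ, y = cos φ sin λ, z = sin φ).
The central angle between the endpoints is δ = arccos(p₁·p₂) ≈ 2.247 rad (128.8°). The total great-circle distance is δ·R ≈ 2.247 × 3440 ≈ 7731 nmi, so the target fraction is f = 4400/7731 ≈ 0.569.
Interpolate at f ≈ 0.569 with slerp weights a = sin((1−f)δ)/sin δ ≈ 1.057, b = sin(fδ)/sin δ ≈ 1.228.
p = a·p₁ + b·p₂ ≈ (0.573, -0.086, -0.815); φ = arcsin(p_z) ≈ -54.61°, λ = atan2(p_y, p_x) ≈ -8.57°.

≈ 55°S, 9°W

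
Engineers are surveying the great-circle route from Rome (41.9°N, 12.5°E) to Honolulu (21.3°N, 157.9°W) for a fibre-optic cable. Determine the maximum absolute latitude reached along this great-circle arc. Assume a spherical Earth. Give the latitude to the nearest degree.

The great circle lies in the plane with unit normal n̂ = (p₁ × p₂)/|p₁ × p₂|.
Here n̂_z ≈ -0.129; the vertex latitude is φ_max = arccos|n̂_z| ≈ 82.6°.
Check via Clairaut: cos φ_max = |cos φ₁| · sin C = cos(41.9°)·sin(10.0°) ≈ 0.129, again giving ≈ 82.6°.

≈ 83°N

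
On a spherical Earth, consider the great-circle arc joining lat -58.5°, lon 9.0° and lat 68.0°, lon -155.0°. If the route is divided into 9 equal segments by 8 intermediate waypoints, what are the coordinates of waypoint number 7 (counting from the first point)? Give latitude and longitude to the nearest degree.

Write both endpoints as unit vectors p₁, p₂ with components (cos φ cos λ, cos φ sin λ, sin φ).
The central angle between the endpoints is δ = arccos(p₁·p₂) ≈ 2.935 rad (168.2°).
Interpolate at f = 7/9 with slerp weights a = sin((1−f)δ)/sin δ ≈ 2.957, b = sin(fδ)/sin δ ≈ 3.688.
p = a·p₁ + b·p₂ ≈ (0.274, -0.342, 0.899); φ = arcsin(p_z) ≈ 64.01°, λ = atan2(p_y, p_x) ≈ -51.37°.

≈ lat 64°, lon -51°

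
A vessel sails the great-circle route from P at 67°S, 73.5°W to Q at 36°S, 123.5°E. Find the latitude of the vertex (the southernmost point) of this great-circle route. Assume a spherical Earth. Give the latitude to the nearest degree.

≈ 85°S

The great circle lies in the plane with unit normal n̂ = (p₁ × p₂)/|p₁ × p₂|.
Here n̂_z ≈ -0.095; the vertex latitude is φ_max = arccos|n̂_z| ≈ 84.5°.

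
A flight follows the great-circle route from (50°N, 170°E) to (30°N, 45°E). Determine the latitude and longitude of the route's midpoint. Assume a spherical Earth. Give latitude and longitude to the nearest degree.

Convert each endpoint to a unit vector on the sphere (x = cos φ cos λ, y = cos φ sin λ, z = sin φ).
The central angle between the endpoints is δ = arccos(p₁·p₂) ≈ 1.507 rad (86.3°).
Interpolate at f = 1/2 with slerp weights a = sin((1−f)δ)/sin δ ≈ 0.686, b = sin(fδ)/sin δ ≈ 0.686.
p = a·p₁ + b·p₂ ≈ (-0.014, 0.496, 0.868); φ = arcsin(p_z) ≈ 60.23°, λ = atan2(p_y, p_x) ≈ 91.63°.

≈ (60°N, 92°E)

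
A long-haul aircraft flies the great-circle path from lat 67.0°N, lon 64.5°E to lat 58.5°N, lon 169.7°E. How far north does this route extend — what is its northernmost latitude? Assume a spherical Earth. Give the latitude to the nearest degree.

≈ 73°N

The great circle lies in the plane with unit normal n̂ = (p₁ × p₂)/|p₁ × p₂|.
Here n̂_z ≈ +0.289; the vertex latitude is φ_max = arccos|n̂_z| ≈ 73.2°.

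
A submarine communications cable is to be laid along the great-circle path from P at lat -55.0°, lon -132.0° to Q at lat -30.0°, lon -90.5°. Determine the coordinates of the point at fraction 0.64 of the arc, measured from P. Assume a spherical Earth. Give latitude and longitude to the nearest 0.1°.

Convert each endpoint to a unit vector on the sphere (x = cos φ cos λ, y = cos φ sin λ, z = sin φ).
The central angle between the endpoints is δ = arccos(p₁·p₂) ≈ 0.674 rad (38.6°).
Interpolate at f = 0.64 with slerp weights a = sin((1−f)δ)/sin δ ≈ 0.385, b = sin(fδ)/sin δ ≈ 0.670.
p = a·p₁ + b·p₂ ≈ (-0.153, -0.744, -0.650); φ = arcsin(p_z) ≈ -40.56°, λ = atan2(p_y, p_x) ≈ -101.60°.

≈ lat -40.6°, lon -101.6°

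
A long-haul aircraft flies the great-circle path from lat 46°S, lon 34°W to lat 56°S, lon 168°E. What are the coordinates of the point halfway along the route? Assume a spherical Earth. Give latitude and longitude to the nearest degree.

≈ lat 80°S, lon 84°W

The haversine formula gives a central angle δ ≈ 1.332 rad (76.3°) between the endpoints.
Interpolate at f = 1/2 with slerp weights a = sin((1−f)δ)/sin δ ≈ 0.636, b = sin(fδ)/sin δ ≈ 0.636.
p = a·p₁ + b·p₂ ≈ (0.018, -0.173, -0.985); φ = arcsin(p_z) ≈ -79.97°, λ = atan2(p_y, p_x) ≈ -83.93°.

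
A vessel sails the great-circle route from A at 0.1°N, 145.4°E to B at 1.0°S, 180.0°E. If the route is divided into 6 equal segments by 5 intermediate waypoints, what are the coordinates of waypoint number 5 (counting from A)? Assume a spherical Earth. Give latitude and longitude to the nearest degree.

From cos δ = sin φ₁ sin φ₂ + cos φ₁ cos φ₂ cos Δλ, the central angle is δ ≈ 0.604 rad (34.6°).
Interpolate at f = 5/6 with slerp weights a = sin((1−f)δ)/sin δ ≈ 0.177, b = sin(fδ)/sin δ ≈ 0.849.
p = a·p₁ + b·p₂ ≈ (-0.995, 0.100, -0.015); φ = arcsin(p_z) ≈ -0.83°, λ = atan2(p_y, p_x) ≈ 174.23°.

≈ 1°S, 174°E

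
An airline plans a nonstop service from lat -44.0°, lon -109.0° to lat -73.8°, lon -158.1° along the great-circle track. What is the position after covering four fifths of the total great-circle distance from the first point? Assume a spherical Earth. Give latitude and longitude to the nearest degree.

The haversine formula gives a central angle δ ≈ 0.646 rad (37.0°) between the endpoints.
Interpolate at f = 4/5 with slerp weights a = sin((1−f)δ)/sin δ ≈ 0.214, b = sin(fδ)/sin δ ≈ 0.821.
p = a·p₁ + b·p₂ ≈ (-0.263, -0.231, -0.937); φ = arcsin(p_z) ≈ -69.53°, λ = atan2(p_y, p_x) ≈ -138.66°.

≈ lat -70°, lon -139°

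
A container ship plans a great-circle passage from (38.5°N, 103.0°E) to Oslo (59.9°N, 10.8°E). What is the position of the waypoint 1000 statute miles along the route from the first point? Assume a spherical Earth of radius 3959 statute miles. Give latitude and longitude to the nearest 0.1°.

The haversine formula gives a central angle δ ≈ 1.020 rad (58.4°) between the endpoints. The total great-circle distance is δ·R ≈ 1.020 × 3959 ≈ 4038 mi, so the target fraction is f = 1000/4038 ≈ 0.248.
Interpolate at f ≈ 0.248 with slerp weights a = sin((1−f)δ)/sin δ ≈ 0.815, b = sin(fδ)/sin δ ≈ 0.293.
p = a·p₁ + b·p₂ ≈ (0.001, 0.649, 0.761); φ = arcsin(p_z) ≈ 49.55°, λ = atan2(p_y, p_x) ≈ 89.91°.

≈ (49.5°N, 89.9°E)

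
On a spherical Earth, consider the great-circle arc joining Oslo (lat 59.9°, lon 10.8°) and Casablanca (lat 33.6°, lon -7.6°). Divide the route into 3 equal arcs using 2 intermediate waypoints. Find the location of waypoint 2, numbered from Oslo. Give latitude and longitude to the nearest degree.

≈ lat 43°, lon -3°

The haversine formula gives a central angle δ ≈ 0.505 rad (28.9°) between the endpoints.
Interpolate at f = 2/3 with slerp weights a = sin((1−f)δ)/sin δ ≈ 0.346, b = sin(fδ)/sin δ ≈ 0.683.
p = a·p₁ + b·p₂ ≈ (0.734, -0.043, 0.677); φ = arcsin(p_z) ≈ 42.65°, λ = atan2(p_y, p_x) ≈ -3.33°.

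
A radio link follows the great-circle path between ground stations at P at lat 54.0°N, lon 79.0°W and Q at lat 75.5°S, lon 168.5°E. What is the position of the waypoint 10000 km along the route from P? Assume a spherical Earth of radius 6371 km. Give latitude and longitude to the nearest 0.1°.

Write both endpoints as unit vectors p₁, p₂ with components (cos φ cos λ, cos φ sin λ, sin φ).
The central angle between the endpoints is δ = arccos(p₁·p₂) ≈ 2.567 rad (147.1°). The total great-circle distance is δ·R ≈ 2.567 × 6371 ≈ 16356 km, so the target fraction is f = 10000/16356 ≈ 0.611.
Interpolate at f ≈ 0.611 with slerp weights a = sin((1−f)δ)/sin δ ≈ 1.547, b = sin(fδ)/sin δ ≈ 1.841.
p = a·p₁ + b·p₂ ≈ (-0.278, -0.800, -0.531); φ = arcsin(p_z) ≈ -32.06°, λ = atan2(p_y, p_x) ≈ -109.16°.

≈ lat 32.1°S, lon 109.2°W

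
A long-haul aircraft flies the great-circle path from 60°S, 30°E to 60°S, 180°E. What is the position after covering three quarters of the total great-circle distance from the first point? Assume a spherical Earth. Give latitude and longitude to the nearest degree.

The haversine formula gives a central angle δ ≈ 1.008 rad (57.8°) between the endpoints.
Interpolate at f = 3/4 with slerp weights a = sin((1−f)δ)/sin δ ≈ 0.295, b = sin(fδ)/sin δ ≈ 0.811.
p = a·p₁ + b·p₂ ≈ (-0.278, 0.074, -0.958); φ = arcsin(p_z) ≈ -73.29°, λ = atan2(p_y, p_x) ≈ 165.15°.

≈ 73°S, 165°E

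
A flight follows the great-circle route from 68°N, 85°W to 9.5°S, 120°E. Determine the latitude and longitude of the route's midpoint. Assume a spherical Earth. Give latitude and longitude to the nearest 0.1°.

≈ 48.9°N, 133.8°E

The haversine formula gives a central angle δ ≈ 2.080 rad (119.2°) between the endpoints.
Interpolate at f = 1/2 with slerp weights a = sin((1−f)δ)/sin δ ≈ 0.988, b = sin(fδ)/sin δ ≈ 0.988.
p = a·p₁ + b·p₂ ≈ (-0.455, 0.475, 0.753); φ = arcsin(p_z) ≈ 48.86°, λ = atan2(p_y, p_x) ≈ 133.75°.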